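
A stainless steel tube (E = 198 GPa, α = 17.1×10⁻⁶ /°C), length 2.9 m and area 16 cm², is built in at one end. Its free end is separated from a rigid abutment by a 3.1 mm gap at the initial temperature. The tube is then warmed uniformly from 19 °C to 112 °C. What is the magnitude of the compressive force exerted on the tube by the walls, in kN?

Unrestrained expansion: δ_free = αΔT L = 17.1×10⁻⁶ × 93 × 2900 = 4.612 mm.
This exceeds the 3.1 mm gap, so the wall pushes back. The portion of expansion that must be recovered elastically is δ_free − gap = 4.612 − 3.1 = 1.512 mm.
Compatibility: PL/(AE) = 1.512 mm, so σ = P/A = E × (1.512/2900) = 103.2 MPa.
P = σA = 103.2 × 1600 = 165.2 kN.

P ≈ 165 kN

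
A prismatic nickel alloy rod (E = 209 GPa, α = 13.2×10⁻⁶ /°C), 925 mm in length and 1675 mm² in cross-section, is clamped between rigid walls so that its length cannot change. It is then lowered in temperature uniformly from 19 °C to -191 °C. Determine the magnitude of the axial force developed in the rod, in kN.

The ends cannot move, so σ = EαΔT = 209×10³ × 13.2×10⁻⁶ × 210 = 579.3 MPa.
Axial force P = σA = 579.3 × 1675 = 970400 N = 970.4 kN, tensile.

P ≈ 970 kN (tensile)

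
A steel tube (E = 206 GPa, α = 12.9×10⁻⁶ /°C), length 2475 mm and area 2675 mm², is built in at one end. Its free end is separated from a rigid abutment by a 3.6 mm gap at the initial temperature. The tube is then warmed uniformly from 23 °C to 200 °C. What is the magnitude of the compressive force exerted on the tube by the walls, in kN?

If the wall were absent the tube would grow by αΔT L = 12.9×10⁻⁶ × 177 × 2475 = 5.651 mm.
After closing the 3.6 mm clearance, 5.651 − 3.6 = 2.051 mm of expansion remains to be suppressed by the wall.
So σ = E(δ_free − g)/L = 206×10³ × 2.051/2475 = 170.7 MPa.
P = σA = 170.7 × 2675 = 456.7 kN.

P ≈ 457 kN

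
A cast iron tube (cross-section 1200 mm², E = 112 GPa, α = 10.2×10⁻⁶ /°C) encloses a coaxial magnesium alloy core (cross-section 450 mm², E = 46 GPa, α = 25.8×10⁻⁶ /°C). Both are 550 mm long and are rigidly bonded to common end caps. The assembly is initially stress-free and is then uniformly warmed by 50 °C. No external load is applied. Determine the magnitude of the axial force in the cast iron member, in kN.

P ≈ 14 kN (tensile in the cast iron)

The magnesium alloy has the larger α, so on heating it would change length more than the cast iron if both were free. The rigid plates force a common final length, so the magnesium alloy is put into compression and the cast iron into tension, with equal and opposite forces P (no external load).
Setting the final lengths equal and cancelling L: (α₁ − α₂)ΔT = P/(A₁E₁) + P/(A₂E₂).
|α₁ − α₂|·ΔT = 15.6×10⁻⁶ × 50 = 0.00078.
1/(A₁E₁) + 1/(A₂E₂) = 1/(1200×112×10³) + 1/(450×46×10³) = 5.575×10⁻⁸ N⁻¹.
So P = 0.00078 / 5.575×10⁻⁸ = 13.99 kN.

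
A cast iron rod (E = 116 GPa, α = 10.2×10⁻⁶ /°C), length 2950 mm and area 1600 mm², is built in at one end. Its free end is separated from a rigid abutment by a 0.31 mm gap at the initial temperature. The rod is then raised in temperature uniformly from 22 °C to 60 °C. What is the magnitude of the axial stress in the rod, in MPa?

If the wall were absent the rod would grow by αΔT L = 10.2×10⁻⁶ × 38 × 2950 = 1.143 mm.
This exceeds the 0.31 mm gap, so the wall pushes back. The portion of expansion that must be recovered elastically is δ_free − gap = 1.143 − 0.31 = 0.8334 mm.
That suppressed elongation corresponds to σ = E·Δ/L = 116×10³ × 0.8334/2950 = 32.77 MPa.

σ ≈ 32.8 MPa (compressive)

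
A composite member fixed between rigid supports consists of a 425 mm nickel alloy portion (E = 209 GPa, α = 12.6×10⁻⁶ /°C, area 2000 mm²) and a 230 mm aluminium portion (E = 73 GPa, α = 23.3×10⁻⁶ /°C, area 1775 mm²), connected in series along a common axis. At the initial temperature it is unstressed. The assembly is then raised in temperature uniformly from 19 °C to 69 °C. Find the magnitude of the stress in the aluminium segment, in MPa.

σ ≈ 108 MPa (compressive)

With the walls removed the bar would change length by δ_free = Σ αᵢΔT Lᵢ = 12.6×10⁻⁶×50×425 + 23.3×10⁻⁶×50×230 = 0.5357 mm.
The rigid supports impose zero overall length change; the single axial force P common to all segments must satisfy P Σ Lᵢ/(AᵢEᵢ) = δ_free.
The series flexibility is Σ Lᵢ/(AᵢEᵢ) = 425/(2000×209×10³) + 230/(1775×73×10³) = 2.792×10⁻⁶ mm/N.
Hence P = δ_free / Σ(L/AE) = 0.5357/2.792×10⁻⁶ = 191.9 kN (compressive).
σ_{aluminium} = P / A = 191900 / 1775 = 108.1 MPa.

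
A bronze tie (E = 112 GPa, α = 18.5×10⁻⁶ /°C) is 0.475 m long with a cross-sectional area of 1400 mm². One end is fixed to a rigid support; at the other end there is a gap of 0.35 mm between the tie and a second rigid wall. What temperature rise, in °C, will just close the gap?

ΔT ≈ 39.8 °C

The gap closes when αΔT L = 0.35 mm, since the tie is still unstressed at that instant.
ΔT = 0.35 / (18.5×10⁻⁶ × 475) = 39.83 °C.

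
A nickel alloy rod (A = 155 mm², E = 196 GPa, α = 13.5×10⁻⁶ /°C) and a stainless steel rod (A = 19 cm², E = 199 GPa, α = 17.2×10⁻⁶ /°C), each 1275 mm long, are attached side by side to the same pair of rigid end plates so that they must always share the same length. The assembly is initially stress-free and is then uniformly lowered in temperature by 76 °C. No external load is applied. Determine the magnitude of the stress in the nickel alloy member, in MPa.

The stainless steel has the larger α, so on cooling it would change length more than the nickel alloy if both were free. The rigid plates force a common final length, so the stainless steel is put into tension and the nickel alloy into compression, with equal and opposite forces P (no external load).
Equating the net (thermal + elastic) strains gives |α₁ − α₂|·ΔT = P·[1/(A₁E₁) + 1/(A₂E₂)].
|α₁ − α₂|·ΔT = 3.7×10⁻⁶ × 76 = 0.0002812.
1/(A₁E₁) + 1/(A₂E₂) = 1/(155×196×10³) + 1/(1900×199×10³) = 3.556×10⁻⁸ N⁻¹.
So P = 0.0002812 / 3.556×10⁻⁸ = 7.907 kN.
σ_{nickel alloy} = P/A₁ = 7907/155 = 51.02 MPa, compressive.

σ ≈ 51 MPa (compressive)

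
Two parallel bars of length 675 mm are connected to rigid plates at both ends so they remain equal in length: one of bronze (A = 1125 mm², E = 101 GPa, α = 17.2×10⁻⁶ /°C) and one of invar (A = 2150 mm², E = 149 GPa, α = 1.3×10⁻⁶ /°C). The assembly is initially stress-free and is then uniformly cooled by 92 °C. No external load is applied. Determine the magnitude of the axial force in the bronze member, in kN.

P ≈ 123 kN (tensile in the bronze)

The bronze has the larger α, so on cooling it would change length more than the invar if both were free. The rigid plates force a common final length, so the bronze is put into tension and the invar into compression, with equal and opposite forces P (no external load).
Equating the net (thermal + elastic) strains gives |α₁ − α₂|·ΔT = P·[1/(A₁E₁) + 1/(A₂E₂)].
|α₁ − α₂|·ΔT = 15.9×10⁻⁶ × 92 = 0.001463.
1/(A₁E₁) + 1/(A₂E₂) = 1/(1125×101×10³) + 1/(2150×149×10³) = 1.192×10⁻⁸ N⁻¹.
P = 0.001463 / 1.192×10⁻⁸ = 122700 N = 122.7 kN.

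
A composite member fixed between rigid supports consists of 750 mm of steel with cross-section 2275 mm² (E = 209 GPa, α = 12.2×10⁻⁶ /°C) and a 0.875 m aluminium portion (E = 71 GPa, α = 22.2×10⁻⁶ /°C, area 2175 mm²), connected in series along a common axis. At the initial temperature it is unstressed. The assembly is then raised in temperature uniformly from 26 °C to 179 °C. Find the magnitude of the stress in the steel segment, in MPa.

σ ≈ 265 MPa (compressive)

If the supports were absent, the total length change would be Σ αᵢΔT Lᵢ = 12.2×10⁻⁶×153×750 + 22.2×10⁻⁶×153×875 = 4.372 mm.
The walls prevent any net length change, so an axial force P (same in every segment) develops. Compatibility: P · Σ Lᵢ/(AᵢEᵢ) = δ_free.
The series flexibility is Σ Lᵢ/(AᵢEᵢ) = 750/(2275×209×10³) + 875/(2175×71×10³) = 7.244×10⁻⁶ mm/N.
Hence P = δ_free / Σ(L/AE) = 4.372/7.244×10⁻⁶ = 603.6 kN (compressive).
σ_{steel} = P / A = 603600 / 2275 = 265.3 MPa.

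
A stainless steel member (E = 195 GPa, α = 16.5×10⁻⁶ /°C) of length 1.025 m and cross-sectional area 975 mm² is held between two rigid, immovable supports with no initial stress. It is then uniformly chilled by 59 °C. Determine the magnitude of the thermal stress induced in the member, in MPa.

The supports are rigid, so the total axial strain is zero. The restrained thermal strain is ε = αΔT = 16.5×10⁻⁶ × 59 = 973.5×10⁻⁶.
σ = EαΔT = 195×10³ × 16.5×10⁻⁶ × 59 = 189.8 MPa (tensile; the member is trying to contract).

σ ≈ 190 MPa (tensile)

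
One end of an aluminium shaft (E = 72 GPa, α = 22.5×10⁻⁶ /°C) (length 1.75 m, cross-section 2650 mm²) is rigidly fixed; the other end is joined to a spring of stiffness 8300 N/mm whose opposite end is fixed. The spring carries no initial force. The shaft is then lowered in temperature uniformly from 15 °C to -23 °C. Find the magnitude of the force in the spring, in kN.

The unrestrained thermal change is αΔT L = 22.5×10⁻⁶ × 38 × 1750 = 1.496 mm.
Let P be the tensile force in the spring. The shaft extends elastically by PL/(AE) and the spring stretches by P/k; together these equal δ_free.
P [ L/(AE) + 1/k ] = δ_free → P [ 1750/(2650×72×10³) + 1/(8300) ] = 1.496.
P = 1.496 / 0.0001297 = 11540 N.

P ≈ 11.5 kN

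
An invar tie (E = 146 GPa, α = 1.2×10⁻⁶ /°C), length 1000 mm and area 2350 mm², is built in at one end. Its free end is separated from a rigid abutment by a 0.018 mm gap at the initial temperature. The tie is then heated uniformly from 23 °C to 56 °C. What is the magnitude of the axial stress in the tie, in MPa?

Free thermal elongation = αΔT L = 1.2×10⁻⁶ × 33 × 1000 = 0.0396 mm.
After closing the 0.018 mm clearance, 0.0396 − 0.018 = 0.0216 mm of expansion remains to be suppressed by the wall.
Compatibility: PL/(AE) = 0.0216 mm, so σ = P/A = E × (0.0216/1000) = 3.154 MPa.

σ ≈ 3.15 MPa (compressive)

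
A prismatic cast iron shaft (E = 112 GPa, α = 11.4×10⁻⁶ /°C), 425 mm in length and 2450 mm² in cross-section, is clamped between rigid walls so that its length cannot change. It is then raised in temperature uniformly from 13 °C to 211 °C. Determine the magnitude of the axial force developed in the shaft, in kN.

With zero net strain, σ = E·αΔT = 112 GPa × 11.4×10⁻⁶ × 198 = 252.8 MPa.
P = AEαΔT = 2450 × 112×10³ × 11.4×10⁻⁶ × 198 = 619.4 kN (compressive).

P ≈ 619 kN (compressive)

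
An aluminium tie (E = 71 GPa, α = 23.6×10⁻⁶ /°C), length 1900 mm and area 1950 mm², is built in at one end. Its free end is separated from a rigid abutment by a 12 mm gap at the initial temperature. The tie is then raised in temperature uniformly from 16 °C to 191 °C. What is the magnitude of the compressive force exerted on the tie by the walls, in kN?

P ≈ 0 kN

Free thermal elongation = αΔT L = 23.6×10⁻⁶ × 175 × 1900 = 7.847 mm.
This is smaller than the 12 mm clearance, so the tie expands freely without reaching the stop — the stress is zero.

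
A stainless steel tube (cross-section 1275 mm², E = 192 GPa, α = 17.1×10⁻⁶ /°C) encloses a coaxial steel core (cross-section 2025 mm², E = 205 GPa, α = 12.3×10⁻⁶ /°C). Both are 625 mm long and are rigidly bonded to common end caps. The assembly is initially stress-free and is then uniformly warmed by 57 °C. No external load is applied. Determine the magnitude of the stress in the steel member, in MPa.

σ ≈ 20.8 MPa (tensile)

Both members must finish at the same length. With the larger α, the stainless steel tends to over-expand; the plates restrain it, putting the stainless steel in compression and the steel in tension. With no external load the two internal forces are equal and opposite, magnitude P.
Compatibility of the two members (thermal + elastic change equal): (α₁ − α₂)ΔT = P·[1/(A₁E₁) + 1/(A₂E₂)].
|α₁ − α₂|·ΔT = 4.8×10⁻⁶ × 57 = 0.0002736.
1/(A₁E₁) + 1/(A₂E₂) = 1/(1275×192×10³) + 1/(2025×205×10³) = 6.494×10⁻⁹ N⁻¹.
So P = 0.0002736 / 6.494×10⁻⁹ = 42.13 kN.
σ_{steel} = P/A₂ = 42130/2025 = 20.81 MPa, tensile.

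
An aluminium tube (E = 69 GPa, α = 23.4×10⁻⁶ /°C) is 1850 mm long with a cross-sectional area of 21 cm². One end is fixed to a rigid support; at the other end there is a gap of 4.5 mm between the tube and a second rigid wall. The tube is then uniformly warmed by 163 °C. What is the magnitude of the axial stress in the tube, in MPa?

Unrestrained expansion: δ_free = αΔT L = 23.4×10⁻⁶ × 163 × 1850 = 7.056 mm.
After closing the 4.5 mm clearance, 7.056 − 4.5 = 2.556 mm of expansion remains to be suppressed by the wall.
That suppressed elongation corresponds to σ = E·Δ/L = 69×10³ × 2.556/1850 = 95.34 MPa.

σ ≈ 95.3 MPa (compressive)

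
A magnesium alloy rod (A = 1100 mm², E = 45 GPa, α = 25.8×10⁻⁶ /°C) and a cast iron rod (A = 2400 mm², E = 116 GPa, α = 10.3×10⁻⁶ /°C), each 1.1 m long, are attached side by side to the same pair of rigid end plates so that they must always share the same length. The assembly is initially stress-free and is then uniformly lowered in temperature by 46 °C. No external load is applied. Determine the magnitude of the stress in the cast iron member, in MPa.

σ ≈ 12.5 MPa (compressive)

The magnesium alloy has the larger α, so on cooling it would change length more than the cast iron if both were free. The rigid plates force a common final length, so the magnesium alloy is put into tension and the cast iron into compression, with equal and opposite forces P (no external load).
Equating the net (thermal + elastic) strains gives |α₁ − α₂|·ΔT = P·[1/(A₁E₁) + 1/(A₂E₂)].
|α₁ − α₂|·ΔT = 15.5×10⁻⁶ × 46 = 0.000713.
1/(A₁E₁) + 1/(A₂E₂) = 1/(1100×45×10³) + 1/(2400×116×10³) = 2.379×10⁻⁸ N⁻¹.
So P = 0.000713 / 2.379×10⁻⁸ = 29.97 kN.
σ_{cast iron} = P/A₂ = 29970/2400 = 12.49 MPa, compressive.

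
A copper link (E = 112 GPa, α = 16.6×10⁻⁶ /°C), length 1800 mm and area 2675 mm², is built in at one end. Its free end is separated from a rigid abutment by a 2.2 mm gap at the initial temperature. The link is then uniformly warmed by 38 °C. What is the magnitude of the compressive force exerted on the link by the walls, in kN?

If the wall were absent the link would grow by αΔT L = 16.6×10⁻⁶ × 38 × 1800 = 1.135 mm.
This is smaller than the 2.2 mm clearance, so the link expands freely without reaching the stop — the stress is zero.

P ≈ 0 kN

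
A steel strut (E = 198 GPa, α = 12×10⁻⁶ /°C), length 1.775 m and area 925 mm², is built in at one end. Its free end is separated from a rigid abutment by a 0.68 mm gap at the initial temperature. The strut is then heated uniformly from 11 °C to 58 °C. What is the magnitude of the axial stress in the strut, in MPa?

Unrestrained expansion: δ_free = αΔT L = 12×10⁻⁶ × 47 × 1775 = 1.001 mm.
After closing the 0.68 mm clearance, 1.001 − 0.68 = 0.3211 mm of expansion remains to be suppressed by the wall.
So σ = E(δ_free − g)/L = 198×10³ × 0.3211/1775 = 35.82 MPa.

σ ≈ 35.8 MPa (compressive)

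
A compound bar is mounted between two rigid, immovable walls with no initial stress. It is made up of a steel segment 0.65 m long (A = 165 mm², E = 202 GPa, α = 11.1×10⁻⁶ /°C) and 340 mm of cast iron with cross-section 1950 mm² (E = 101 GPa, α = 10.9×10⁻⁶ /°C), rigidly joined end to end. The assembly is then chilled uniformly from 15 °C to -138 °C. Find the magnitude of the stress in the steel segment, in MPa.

If the supports were absent, the total length change would be Σ αᵢΔT Lᵢ = 11.1×10⁻⁶×153×650 + 10.9×10⁻⁶×153×340 = 1.671 mm.
Since the ends are fixed, an axial force P builds up, equal in every segment, with P · Σ Lᵢ/(AᵢEᵢ) = δ_free.
The series flexibility is Σ Lᵢ/(AᵢEᵢ) = 650/(165×202×10³) + 340/(1950×101×10³) = 2.123×10⁻⁵ mm/N.
Hence P = δ_free / Σ(L/AE) = 1.671/2.123×10⁻⁵ = 78.71 kN (tensile).
σ_{steel} = P / A = 78710 / 165 = 477 MPa.

σ ≈ 477 MPa (tensile)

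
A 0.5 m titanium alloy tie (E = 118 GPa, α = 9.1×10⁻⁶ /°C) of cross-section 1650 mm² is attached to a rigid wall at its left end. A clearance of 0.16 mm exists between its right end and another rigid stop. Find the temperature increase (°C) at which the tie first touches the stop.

ΔT ≈ 35.2 °C

Contact occurs when the free expansion equals the gap: αΔT L = 0.16 mm.
So ΔT = g/(αL) = 0.16/(9.1×10⁻⁶ × 500) = 35.16 °C.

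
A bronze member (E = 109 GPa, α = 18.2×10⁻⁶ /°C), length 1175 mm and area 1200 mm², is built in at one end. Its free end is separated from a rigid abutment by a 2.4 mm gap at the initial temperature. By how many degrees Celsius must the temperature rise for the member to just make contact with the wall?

ΔT ≈ 112 °C

The gap closes when αΔT L = 2.4 mm, since the member is still unstressed at that instant.
So ΔT = g/(αL) = 2.4/(18.2×10⁻⁶ × 1175) = 112.2 °C.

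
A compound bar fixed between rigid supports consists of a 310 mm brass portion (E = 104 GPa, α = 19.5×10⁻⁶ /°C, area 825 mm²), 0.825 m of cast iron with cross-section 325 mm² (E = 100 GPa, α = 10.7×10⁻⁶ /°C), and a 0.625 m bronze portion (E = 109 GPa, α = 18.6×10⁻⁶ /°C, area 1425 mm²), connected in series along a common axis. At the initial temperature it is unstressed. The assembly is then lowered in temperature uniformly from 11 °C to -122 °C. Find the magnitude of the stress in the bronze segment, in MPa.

If the supports were absent, the total length change would be Σ αᵢΔT Lᵢ = 19.5×10⁻⁶×133×310 + 10.7×10⁻⁶×133×825 + 18.6×10⁻⁶×133×625 = 3.524 mm.
The walls prevent any net length change, so an axial force P (same in every segment) develops. Compatibility: P · Σ Lᵢ/(AᵢEᵢ) = δ_free.
Σ Lᵢ/(AᵢEᵢ) = 310/(825×104×10³) + 825/(325×100×10³) + 625/(1425×109×10³) = 3.302×10⁻⁵ mm/N.
So P = 3.524 / 3.302×10⁻⁵ = 106.7 kN, tensile.
σ_{bronze} = P / A = 106700 / 1425 = 74.89 MPa.

σ ≈ 74.9 MPa (tensile)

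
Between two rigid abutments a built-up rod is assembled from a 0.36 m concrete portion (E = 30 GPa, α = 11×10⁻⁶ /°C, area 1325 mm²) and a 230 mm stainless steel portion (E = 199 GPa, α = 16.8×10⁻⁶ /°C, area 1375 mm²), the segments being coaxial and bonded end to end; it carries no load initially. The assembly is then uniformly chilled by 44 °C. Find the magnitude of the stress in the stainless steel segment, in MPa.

σ ≈ 25.3 MPa (tensile)

If the supports were absent, the total length change would be Σ αᵢΔT Lᵢ = 11×10⁻⁶×44×360 + 16.8×10⁻⁶×44×230 = 0.3443 mm.
Since the ends are fixed, an axial force P builds up, equal in every segment, with P · Σ Lᵢ/(AᵢEᵢ) = δ_free.
Σ Lᵢ/(AᵢEᵢ) = 360/(1325×30×10³) + 230/(1375×199×10³) = 9.897×10⁻⁶ mm/N.
P = 0.3443 / 9.897×10⁻⁶ = 34780 N = 34.78 kN, tensile.
σ_{stainless steel} = P / A = 34780 / 1375 = 25.3 MPa.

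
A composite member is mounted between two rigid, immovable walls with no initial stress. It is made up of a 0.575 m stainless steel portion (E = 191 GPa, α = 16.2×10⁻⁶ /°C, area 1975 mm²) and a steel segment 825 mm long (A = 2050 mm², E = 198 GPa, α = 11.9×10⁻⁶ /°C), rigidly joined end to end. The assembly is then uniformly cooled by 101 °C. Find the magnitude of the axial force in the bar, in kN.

If the supports were absent, the total length change would be Σ αᵢΔT Lᵢ = 16.2×10⁻⁶×101×575 + 11.9×10⁻⁶×101×825 = 1.932 mm.
Since the ends are fixed, an axial force P builds up, equal in every segment, with P · Σ Lᵢ/(AᵢEᵢ) = δ_free.
The series flexibility is Σ Lᵢ/(AᵢEᵢ) = 575/(1975×191×10³) + 825/(2050×198×10³) = 3.557×10⁻⁶ mm/N.
P = 1.932 / 3.557×10⁻⁶ = 543300 N = 543.3 kN, tensile.

P ≈ 543 kN (tensile)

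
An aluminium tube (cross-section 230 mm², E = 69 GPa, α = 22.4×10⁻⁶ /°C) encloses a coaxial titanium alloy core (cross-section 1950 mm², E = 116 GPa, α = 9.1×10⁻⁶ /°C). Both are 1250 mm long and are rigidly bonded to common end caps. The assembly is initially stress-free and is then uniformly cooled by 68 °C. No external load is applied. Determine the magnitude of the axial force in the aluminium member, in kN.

The aluminium has the larger α, so on cooling it would change length more than the titanium alloy if both were free. The rigid plates force a common final length, so the aluminium is put into tension and the titanium alloy into compression, with equal and opposite forces P (no external load).
Equating the net (thermal + elastic) strains gives |α₁ − α₂|·ΔT = P·[1/(A₁E₁) + 1/(A₂E₂)].
|α₁ − α₂|·ΔT = 13.3×10⁻⁶ × 68 = 0.0009044.
1/(A₁E₁) + 1/(A₂E₂) = 1/(230×69×10³) + 1/(1950×116×10³) = 6.743×10⁻⁸ N⁻¹.
P = 0.0009044 / 6.743×10⁻⁸ = 13410 N = 13.41 kN.

P ≈ 13.4 kN (tensile in the aluminium)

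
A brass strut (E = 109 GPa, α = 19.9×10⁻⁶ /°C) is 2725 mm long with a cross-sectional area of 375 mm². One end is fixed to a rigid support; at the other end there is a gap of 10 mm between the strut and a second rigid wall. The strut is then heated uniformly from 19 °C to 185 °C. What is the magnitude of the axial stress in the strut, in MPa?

σ ≈ 0 MPa

Free thermal elongation = αΔT L = 19.9×10⁻⁶ × 166 × 2725 = 9.002 mm.
Since δ_free = 9 mm is less than the 10 mm gap, the strut never touches the wall. No axial force develops.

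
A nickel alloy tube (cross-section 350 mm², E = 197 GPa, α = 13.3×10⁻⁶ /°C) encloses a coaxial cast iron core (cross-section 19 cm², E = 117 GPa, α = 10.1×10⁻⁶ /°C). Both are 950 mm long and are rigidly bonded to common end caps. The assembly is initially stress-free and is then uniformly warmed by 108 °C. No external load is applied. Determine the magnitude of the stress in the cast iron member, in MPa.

σ ≈ 9.57 MPa (tensile)

Equilibrium of a rigid end plate with no external load gives equal and opposite internal forces ±P in the two members. Since α_{nickel alloy} > α_{cast iron}, heating drives the nickel alloy into compression and the cast iron into tension.
Compatibility of the two members (thermal + elastic change equal): (α₁ − α₂)ΔT = P·[1/(A₁E₁) + 1/(A₂E₂)].
|α₁ − α₂|·ΔT = 3.2×10⁻⁶ × 108 = 0.0003456.
1/(A₁E₁) + 1/(A₂E₂) = 1/(350×197×10³) + 1/(1900×117×10³) = 1.9×10⁻⁸ N⁻¹.
P = 0.0003456 / 1.9×10⁻⁸ = 18190 N = 18.19 kN.
σ_{cast iron} = P/A₂ = 18190/1900 = 9.573 MPa, tensile.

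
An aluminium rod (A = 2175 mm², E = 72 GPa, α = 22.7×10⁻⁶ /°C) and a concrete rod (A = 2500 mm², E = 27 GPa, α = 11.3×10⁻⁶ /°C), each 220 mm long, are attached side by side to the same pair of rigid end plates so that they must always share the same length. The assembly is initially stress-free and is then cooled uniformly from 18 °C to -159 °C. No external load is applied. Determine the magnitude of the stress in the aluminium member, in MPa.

σ ≈ 43.8 MPa (tensile)

Both members must finish at the same length. With the larger α, the aluminium tends to over-contract; the plates restrain it, putting the aluminium in tension and the concrete in compression. With no external load the two internal forces are equal and opposite, magnitude P.
Equating the net (thermal + elastic) strains gives |α₁ − α₂|·ΔT = P·[1/(A₁E₁) + 1/(A₂E₂)].
|α₁ − α₂|·ΔT = 11.4×10⁻⁶ × 177 = 0.002018.
1/(A₁E₁) + 1/(A₂E₂) = 1/(2175×72×10³) + 1/(2500×27×10³) = 2.12×10⁻⁸ N⁻¹.
So P = 0.002018 / 2.12×10⁻⁸ = 95.18 kN.
σ_{aluminium} = P/A₁ = 95180/2175 = 43.76 MPa, tensile.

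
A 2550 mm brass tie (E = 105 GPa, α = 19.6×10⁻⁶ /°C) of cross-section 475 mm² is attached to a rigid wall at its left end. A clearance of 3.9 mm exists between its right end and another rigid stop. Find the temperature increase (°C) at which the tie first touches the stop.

ΔT ≈ 78 °C

The gap closes when αΔT L = 3.9 mm, since the tie is still unstressed at that instant.
ΔT = 3.9 / (19.6×10⁻⁶ × 2550) = 78.03 °C.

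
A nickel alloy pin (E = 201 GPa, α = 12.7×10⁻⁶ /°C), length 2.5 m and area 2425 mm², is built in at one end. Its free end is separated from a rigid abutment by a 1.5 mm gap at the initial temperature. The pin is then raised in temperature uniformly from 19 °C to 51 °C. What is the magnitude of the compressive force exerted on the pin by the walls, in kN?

P ≈ 0 kN

Free thermal elongation = αΔT L = 12.7×10⁻⁶ × 32 × 2500 = 1.016 mm.
This is smaller than the 1.5 mm clearance, so the pin expands freely without reaching the stop — the stress is zero.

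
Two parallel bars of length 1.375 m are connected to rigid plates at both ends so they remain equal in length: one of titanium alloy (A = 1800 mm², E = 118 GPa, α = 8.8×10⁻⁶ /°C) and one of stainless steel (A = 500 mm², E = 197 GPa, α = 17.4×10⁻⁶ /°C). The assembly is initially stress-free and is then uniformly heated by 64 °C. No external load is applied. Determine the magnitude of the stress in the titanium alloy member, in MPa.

σ ≈ 20.6 MPa (tensile)

Equilibrium of a rigid end plate with no external load gives equal and opposite internal forces ±P in the two members. Since α_{stainless steel} > α_{titanium alloy}, heating drives the stainless steel into compression and the titanium alloy into tension.
Setting the final lengths equal and cancelling L: (α₁ − α₂)ΔT = P/(A₁E₁) + P/(A₂E₂).
|α₁ − α₂|·ΔT = 8.6×10⁻⁶ × 64 = 0.0005504.
1/(A₁E₁) + 1/(A₂E₂) = 1/(1800×118×10³) + 1/(500×197×10³) = 1.486×10⁻⁸ N⁻¹.
P = 0.0005504 / 1.486×10⁻⁸ = 37040 N = 37.04 kN.
σ_{titanium alloy} = P/A₁ = 37040/1800 = 20.58 MPa, tensile.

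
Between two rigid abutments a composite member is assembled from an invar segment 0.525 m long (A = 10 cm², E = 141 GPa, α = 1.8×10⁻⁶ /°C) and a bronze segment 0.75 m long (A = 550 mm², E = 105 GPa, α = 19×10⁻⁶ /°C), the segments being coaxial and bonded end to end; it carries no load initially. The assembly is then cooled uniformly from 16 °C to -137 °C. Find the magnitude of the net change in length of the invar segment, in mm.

|ΔL| ≈ 0.373 mm

With the walls removed the bar would change length by δ_free = Σ αᵢΔT Lᵢ = 1.8×10⁻⁶×153×525 + 19×10⁻⁶×153×750 = 2.325 mm.
The rigid supports impose zero overall length change; the single axial force P common to all segments must satisfy P Σ Lᵢ/(AᵢEᵢ) = δ_free.
The series flexibility is Σ Lᵢ/(AᵢEᵢ) = 525/(1000×141×10³) + 750/(550×105×10³) = 1.671×10⁻⁵ mm/N.
P = 2.325 / 1.671×10⁻⁵ = 139100 N = 139.1 kN, tensile.
For the invar segment, free thermal change = 1.8×10⁻⁶×153×525 = 0.1446 mm and elastic change from P = 139100×525/(1000×141×10³) = 0.518 mm; these oppose, so the net change is 0.373 mm (segment lengthens).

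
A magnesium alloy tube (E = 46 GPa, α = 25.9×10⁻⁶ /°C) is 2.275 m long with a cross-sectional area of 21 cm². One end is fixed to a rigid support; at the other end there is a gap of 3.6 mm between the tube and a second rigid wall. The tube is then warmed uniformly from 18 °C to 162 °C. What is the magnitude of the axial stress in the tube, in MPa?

σ ≈ 98.8 MPa (compressive)

Free thermal elongation = αΔT L = 25.9×10⁻⁶ × 144 × 2275 = 8.485 mm.
This exceeds the 3.6 mm gap, so the wall pushes back. The portion of expansion that must be recovered elastically is δ_free − gap = 8.485 − 3.6 = 4.885 mm.
Compatibility: PL/(AE) = 4.885 mm, so σ = P/A = E × (4.885/2275) = 98.77 MPa.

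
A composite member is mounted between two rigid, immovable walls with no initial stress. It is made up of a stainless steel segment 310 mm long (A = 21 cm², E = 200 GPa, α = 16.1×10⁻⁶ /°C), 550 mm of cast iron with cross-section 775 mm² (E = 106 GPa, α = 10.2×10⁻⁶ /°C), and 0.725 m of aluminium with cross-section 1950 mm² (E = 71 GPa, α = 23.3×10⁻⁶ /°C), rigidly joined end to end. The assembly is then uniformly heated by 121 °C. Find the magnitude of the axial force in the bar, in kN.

P ≈ 263 kN (compressive)

If the supports were absent, the total length change would be Σ αᵢΔT Lᵢ = 16.1×10⁻⁶×121×310 + 10.2×10⁻⁶×121×550 + 23.3×10⁻⁶×121×725 = 3.327 mm.
The walls prevent any net length change, so an axial force P (same in every segment) develops. Compatibility: P · Σ Lᵢ/(AᵢEᵢ) = δ_free.
The series flexibility is Σ Lᵢ/(AᵢEᵢ) = 310/(2100×200×10³) + 550/(775×106×10³) + 725/(1950×71×10³) = 1.267×10⁻⁵ mm/N.
P = 3.327 / 1.267×10⁻⁵ = 262600 N = 262.6 kN, compressive.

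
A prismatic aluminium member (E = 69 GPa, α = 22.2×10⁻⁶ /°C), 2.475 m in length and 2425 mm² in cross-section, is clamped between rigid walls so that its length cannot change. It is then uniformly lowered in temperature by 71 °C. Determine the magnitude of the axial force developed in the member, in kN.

Full restraint means ε = 0, so the stress is σ = EαΔT = 69×10³ × 22.2×10⁻⁶ × 71 = 108.8 MPa.
P = AEαΔT = 2425 × 69×10³ × 22.2×10⁻⁶ × 71 = 263.7 kN (tensile).

P ≈ 264 kN (tensile)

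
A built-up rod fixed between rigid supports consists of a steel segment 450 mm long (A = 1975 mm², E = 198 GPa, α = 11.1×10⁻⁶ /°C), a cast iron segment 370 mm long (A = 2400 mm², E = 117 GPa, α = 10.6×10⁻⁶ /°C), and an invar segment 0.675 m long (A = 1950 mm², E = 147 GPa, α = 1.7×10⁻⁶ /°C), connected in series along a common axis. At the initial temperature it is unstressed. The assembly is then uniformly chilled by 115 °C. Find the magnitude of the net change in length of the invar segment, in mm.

|ΔL| ≈ 0.433 mm

If the supports were absent, the total length change would be Σ αᵢΔT Lᵢ = 11.1×10⁻⁶×115×450 + 10.6×10⁻⁶×115×370 + 1.7×10⁻⁶×115×675 = 1.157 mm.
The walls prevent any net length change, so an axial force P (same in every segment) develops. Compatibility: P · Σ Lᵢ/(AᵢEᵢ) = δ_free.
The series flexibility is Σ Lᵢ/(AᵢEᵢ) = 450/(1975×198×10³) + 370/(2400×117×10³) + 675/(1950×147×10³) = 4.823×10⁻⁶ mm/N.
So P = 1.157 / 4.823×10⁻⁶ = 240 kN, tensile.
For the invar segment, free thermal change = 1.7×10⁻⁶×115×675 = 0.132 mm and elastic change from P = 240000×675/(1950×147×10³) = 0.5651 mm; these oppose, so the net change is 0.433 mm (segment lengthens).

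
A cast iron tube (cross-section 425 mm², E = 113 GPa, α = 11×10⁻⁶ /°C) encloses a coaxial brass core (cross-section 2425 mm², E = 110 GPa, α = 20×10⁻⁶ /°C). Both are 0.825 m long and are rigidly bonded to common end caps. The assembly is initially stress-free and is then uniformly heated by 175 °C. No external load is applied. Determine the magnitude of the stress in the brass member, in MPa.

σ ≈ 26.4 MPa (compressive)

Equilibrium of a rigid end plate with no external load gives equal and opposite internal forces ±P in the two members. Since α_{brass} > α_{cast iron}, heating drives the brass into compression and the cast iron into tension.
Compatibility of the two members (thermal + elastic change equal): (α₁ − α₂)ΔT = P·[1/(A₁E₁) + 1/(A₂E₂)].
|α₁ − α₂|·ΔT = 9×10⁻⁶ × 175 = 0.001575.
1/(A₁E₁) + 1/(A₂E₂) = 1/(425×113×10³) + 1/(2425×110×10³) = 2.457×10⁻⁸ N⁻¹.
P = 0.001575 / 2.457×10⁻⁸ = 64100 N = 64.1 kN.
σ_{brass} = P/A₂ = 64100/2425 = 26.43 MPa, compressive.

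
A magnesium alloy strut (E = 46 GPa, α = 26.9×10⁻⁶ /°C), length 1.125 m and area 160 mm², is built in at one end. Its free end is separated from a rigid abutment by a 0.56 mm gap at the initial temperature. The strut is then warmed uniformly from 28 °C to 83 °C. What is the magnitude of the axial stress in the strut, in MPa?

Unrestrained expansion: δ_free = αΔT L = 26.9×10⁻⁶ × 55 × 1125 = 1.664 mm.
After closing the 0.56 mm clearance, 1.664 − 0.56 = 1.104 mm of expansion remains to be suppressed by the wall.
That suppressed elongation corresponds to σ = E·Δ/L = 46×10³ × 1.104/1125 = 45.16 MPa.

σ ≈ 45.2 MPa (compressive)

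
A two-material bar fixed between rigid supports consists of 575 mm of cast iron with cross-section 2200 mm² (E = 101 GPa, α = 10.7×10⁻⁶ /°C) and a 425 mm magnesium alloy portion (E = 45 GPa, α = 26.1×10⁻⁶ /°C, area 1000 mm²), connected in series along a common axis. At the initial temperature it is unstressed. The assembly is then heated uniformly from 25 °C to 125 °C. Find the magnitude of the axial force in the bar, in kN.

P ≈ 143 kN (compressive)

If the supports were absent, the total length change would be Σ αᵢΔT Lᵢ = 10.7×10⁻⁶×100×575 + 26.1×10⁻⁶×100×425 = 1.724 mm.
The walls prevent any net length change, so an axial force P (same in every segment) develops. Compatibility: P · Σ Lᵢ/(AᵢEᵢ) = δ_free.
Σ Lᵢ/(AᵢEᵢ) = 575/(2200×101×10³) + 425/(1000×45×10³) = 1.203×10⁻⁵ mm/N.
P = 1.724 / 1.203×10⁻⁵ = 143300 N = 143.3 kN, compressive.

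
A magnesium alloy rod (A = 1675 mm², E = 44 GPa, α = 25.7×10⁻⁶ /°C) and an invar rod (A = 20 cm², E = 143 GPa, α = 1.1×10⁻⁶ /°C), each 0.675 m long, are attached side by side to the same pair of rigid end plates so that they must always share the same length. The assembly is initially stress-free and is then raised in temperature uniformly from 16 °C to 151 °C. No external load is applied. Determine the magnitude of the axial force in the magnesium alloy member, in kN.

The magnesium alloy has the larger α, so on heating it would change length more than the invar if both were free. The rigid plates force a common final length, so the magnesium alloy is put into compression and the invar into tension, with equal and opposite forces P (no external load).
Setting the final lengths equal and cancelling L: (α₁ − α₂)ΔT = P/(A₁E₁) + P/(A₂E₂).
|α₁ − α₂|·ΔT = 24.6×10⁻⁶ × 135 = 0.003321.
1/(A₁E₁) + 1/(A₂E₂) = 1/(1675×44×10³) + 1/(2000×143×10³) = 1.707×10⁻⁸ N⁻¹.
P = 0.003321 / 1.707×10⁻⁸ = 194600 N = 194.6 kN.

P ≈ 195 kN (compressive in the magnesium alloy)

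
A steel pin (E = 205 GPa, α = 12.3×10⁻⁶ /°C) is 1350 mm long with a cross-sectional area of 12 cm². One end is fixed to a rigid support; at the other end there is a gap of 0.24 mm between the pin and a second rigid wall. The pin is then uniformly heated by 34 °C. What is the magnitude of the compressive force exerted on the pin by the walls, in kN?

P ≈ 59.1 kN

If the wall were absent the pin would grow by αΔT L = 12.3×10⁻⁶ × 34 × 1350 = 0.5646 mm.
This exceeds the 0.24 mm gap, so the wall pushes back. The portion of expansion that must be recovered elastically is δ_free − gap = 0.5646 − 0.24 = 0.3246 mm.
That suppressed elongation corresponds to σ = E·Δ/L = 205×10³ × 0.3246/1350 = 49.29 MPa.
Force on the wall = σA = 49.29 × 1200 mm² = 59.14 kN.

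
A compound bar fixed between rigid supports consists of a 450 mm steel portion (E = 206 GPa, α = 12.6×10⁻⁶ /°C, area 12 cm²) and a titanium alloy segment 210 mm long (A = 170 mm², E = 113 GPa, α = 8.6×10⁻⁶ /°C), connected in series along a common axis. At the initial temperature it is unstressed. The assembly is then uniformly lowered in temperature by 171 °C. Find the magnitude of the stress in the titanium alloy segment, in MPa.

If the supports were absent, the total length change would be Σ αᵢΔT Lᵢ = 12.6×10⁻⁶×171×450 + 8.6×10⁻⁶×171×210 = 1.278 mm.
The walls prevent any net length change, so an axial force P (same in every segment) develops. Compatibility: P · Σ Lᵢ/(AᵢEᵢ) = δ_free.
The series flexibility is Σ Lᵢ/(AᵢEᵢ) = 450/(1200×206×10³) + 210/(170×113×10³) = 1.275×10⁻⁵ mm/N.
P = 1.278 / 1.275×10⁻⁵ = 100200 N = 100.2 kN, tensile.
σ_{titanium alloy} = P / A = 100200 / 170 = 589.7 MPa.

σ ≈ 590 MPa (tensile)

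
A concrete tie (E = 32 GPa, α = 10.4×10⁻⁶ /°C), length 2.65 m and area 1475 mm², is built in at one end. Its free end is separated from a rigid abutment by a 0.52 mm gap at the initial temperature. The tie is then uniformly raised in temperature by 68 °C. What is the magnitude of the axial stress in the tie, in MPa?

Unrestrained expansion: δ_free = αΔT L = 10.4×10⁻⁶ × 68 × 2650 = 1.874 mm.
After closing the 0.52 mm clearance, 1.874 − 0.52 = 1.354 mm of expansion remains to be suppressed by the wall.
That suppressed elongation corresponds to σ = E·Δ/L = 32×10³ × 1.354/2650 = 16.35 MPa.

σ ≈ 16.4 MPa (compressive)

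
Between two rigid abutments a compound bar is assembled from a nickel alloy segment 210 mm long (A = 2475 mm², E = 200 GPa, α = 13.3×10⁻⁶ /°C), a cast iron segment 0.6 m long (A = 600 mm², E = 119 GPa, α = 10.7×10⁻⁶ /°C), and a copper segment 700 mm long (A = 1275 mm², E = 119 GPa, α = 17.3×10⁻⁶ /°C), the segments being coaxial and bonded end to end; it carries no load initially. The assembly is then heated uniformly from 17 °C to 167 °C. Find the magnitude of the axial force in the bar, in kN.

With the walls removed the bar would change length by δ_free = Σ αᵢΔT Lᵢ = 13.3×10⁻⁶×150×210 + 10.7×10⁻⁶×150×600 + 17.3×10⁻⁶×150×700 = 3.198 mm.
Since the ends are fixed, an axial force P builds up, equal in every segment, with P · Σ Lᵢ/(AᵢEᵢ) = δ_free.
The series flexibility is Σ Lᵢ/(AᵢEᵢ) = 210/(2475×200×10³) + 600/(600×119×10³) + 700/(1275×119×10³) = 1.344×10⁻⁵ mm/N.
So P = 3.198 / 1.344×10⁻⁵ = 238 kN, compressive.

P ≈ 238 kN (compressive)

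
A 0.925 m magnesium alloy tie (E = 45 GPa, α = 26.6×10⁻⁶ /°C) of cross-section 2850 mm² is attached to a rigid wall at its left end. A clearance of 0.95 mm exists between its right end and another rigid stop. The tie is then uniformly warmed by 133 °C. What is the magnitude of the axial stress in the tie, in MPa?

Unrestrained expansion: δ_free = αΔT L = 26.6×10⁻⁶ × 133 × 925 = 3.272 mm.
This exceeds the 0.95 mm gap, so the wall pushes back. The portion of expansion that must be recovered elastically is δ_free − gap = 3.272 − 0.95 = 2.322 mm.
So σ = E(δ_free − g)/L = 45×10³ × 2.322/925 = 113 MPa.

σ ≈ 113 MPa (compressive)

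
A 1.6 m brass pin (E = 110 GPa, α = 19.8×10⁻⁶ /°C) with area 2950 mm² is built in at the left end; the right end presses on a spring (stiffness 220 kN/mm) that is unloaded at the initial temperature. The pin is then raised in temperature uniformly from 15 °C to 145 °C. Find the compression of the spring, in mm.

δ ≈ 1.98 mm

If the spring were absent the pin would lengthen by αΔT L = 19.8×10⁻⁶ × 130 × 1600 = 4.118 mm.
Let P be the compressive force at the spring. The pin shortens elastically by PL/(AE) and the spring compresses by P/k; together these equal δ_free.
So P = δ_free / [L/(AE) + 1/k] = 4.118 / [ 1600/(2950×110×10³) + 1/(220×10³) ].
P = 4.118 / 9.476×10⁻⁶ = 434600 N.
Spring compression = P/k = 434600/(220×10³) = 1.975 mm.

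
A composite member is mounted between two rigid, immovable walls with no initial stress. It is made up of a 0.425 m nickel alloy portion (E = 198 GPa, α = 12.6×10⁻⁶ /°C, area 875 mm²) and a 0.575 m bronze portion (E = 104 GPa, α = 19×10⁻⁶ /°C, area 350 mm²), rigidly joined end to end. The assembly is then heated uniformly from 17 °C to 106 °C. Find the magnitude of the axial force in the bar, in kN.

Free thermal expansion of the whole bar: Σ αᵢΔT Lᵢ = 12.6×10⁻⁶×89×425 + 19×10⁻⁶×89×575 = 1.449 mm.
The rigid supports impose zero overall length change; the single axial force P common to all segments must satisfy P Σ Lᵢ/(AᵢEᵢ) = δ_free.
The series flexibility is Σ Lᵢ/(AᵢEᵢ) = 425/(875×198×10³) + 575/(350×104×10³) = 1.825×10⁻⁵ mm/N.
P = 1.449 / 1.825×10⁻⁵ = 79390 N = 79.39 kN, compressive.

P ≈ 79.4 kN (compressive)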